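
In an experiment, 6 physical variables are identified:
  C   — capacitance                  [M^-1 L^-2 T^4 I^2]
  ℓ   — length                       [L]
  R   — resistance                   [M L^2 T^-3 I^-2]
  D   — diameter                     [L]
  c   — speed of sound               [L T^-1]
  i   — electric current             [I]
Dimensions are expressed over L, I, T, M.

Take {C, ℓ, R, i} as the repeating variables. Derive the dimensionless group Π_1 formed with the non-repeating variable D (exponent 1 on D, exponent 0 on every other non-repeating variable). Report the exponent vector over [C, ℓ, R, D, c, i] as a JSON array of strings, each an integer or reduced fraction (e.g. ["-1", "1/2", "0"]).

["0", "-1", "0", "1", "0", "0"]

Exponent matrix [L,I,T,M] × [C,ℓ,R,D,c,i]:
  L: [-2  1  2  1  1  0]
  I: [ 2  0 -2  0  0  1]
  T: [ 4  0 -3  0 -1  0]
  M: [-1  0  1  0  0  0]
Echelon form has 4 nonzero rows (pivots: C,ℓ,R,i)
Pivot set = {C,ℓ,R,i}, free = {D,c}
RREF:
  r0: [   1    0    0    0   -1    0]
  r1: [   0    1    0    1    1    0]
  r2: [   0    0    1    0   -1    0]
  r3: [   0    0    0    0    0    1]
Fix exponent of D at 1, c at 0; solve each RREF row for its pivot's exponent:
  r0: exp(C) + (0)·1 = 0 ⇒ exp(C) = 0
  r1: exp(ℓ) + (1)·1 = 0 ⇒ exp(ℓ) = -1
  r2: exp(R) + (0)·1 = 0 ⇒ exp(R) = 0
  r3: exp(i) + (0)·1 = 0 ⇒ exp(i) = 0
Π_1 = ℓ^-1 · D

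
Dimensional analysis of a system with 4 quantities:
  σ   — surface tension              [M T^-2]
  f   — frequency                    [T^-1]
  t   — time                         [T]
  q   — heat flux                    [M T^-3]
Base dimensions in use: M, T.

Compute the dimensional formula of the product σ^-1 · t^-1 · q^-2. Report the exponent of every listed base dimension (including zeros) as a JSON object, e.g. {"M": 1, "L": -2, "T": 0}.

Write exponents as rows M,T / cols σ,f,t,q:
  M: [ 1  0  0  1]
  T: [-2 -1  1 -3]
  [M]: (-1)·1+(-1)·0+(-2)·1 = -3
  [T]: (-1)·-2+(-1)·1+(-2)·-3 = 7
⇒ M^-3 T^7

{"M": -3, "T": 7}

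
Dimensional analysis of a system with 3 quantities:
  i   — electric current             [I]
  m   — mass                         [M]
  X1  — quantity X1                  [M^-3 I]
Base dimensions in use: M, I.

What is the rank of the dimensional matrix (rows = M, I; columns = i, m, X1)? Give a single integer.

Dimensional matrix (M×I by i×m×X1):
  M: [ 0  1 -3]
  I: [ 1  0  1]
Row reduction gives pivot columns i,m; rank = 2

2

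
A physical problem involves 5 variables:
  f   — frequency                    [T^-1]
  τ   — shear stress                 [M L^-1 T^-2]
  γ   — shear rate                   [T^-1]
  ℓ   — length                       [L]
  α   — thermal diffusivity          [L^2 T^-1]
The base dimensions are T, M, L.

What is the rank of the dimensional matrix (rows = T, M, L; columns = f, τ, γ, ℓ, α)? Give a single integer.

Exponent matrix [T,M,L] × [f,τ,γ,ℓ,α]:
  T: [-1 -2 -1  0 -1]
  M: [ 0  1  0  0  0]
  L: [ 0 -1  0  1  2]
Echelon form has 3 nonzero rows (pivots: f,τ,ℓ)

3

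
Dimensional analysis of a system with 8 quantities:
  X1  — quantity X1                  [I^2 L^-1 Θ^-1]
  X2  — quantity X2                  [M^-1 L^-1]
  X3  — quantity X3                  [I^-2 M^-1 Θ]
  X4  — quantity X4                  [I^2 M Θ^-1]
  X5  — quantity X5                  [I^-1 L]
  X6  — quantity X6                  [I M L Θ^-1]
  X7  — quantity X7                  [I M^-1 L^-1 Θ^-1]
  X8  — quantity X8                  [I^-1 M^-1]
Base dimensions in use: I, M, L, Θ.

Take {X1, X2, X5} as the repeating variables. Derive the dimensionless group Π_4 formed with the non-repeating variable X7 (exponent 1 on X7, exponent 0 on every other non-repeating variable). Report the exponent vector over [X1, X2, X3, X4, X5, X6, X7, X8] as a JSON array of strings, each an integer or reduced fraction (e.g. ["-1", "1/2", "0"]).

Write exponents as rows I,M,L,Θ / cols X1,X2,X3,X4,X5,X6,X7,X8:
  I: [ 2  0 -2  2 -1  1  1 -1]
  M: [ 0 -1 -1  1  0  1 -1 -1]
  L: [-1 -1  0  0  1  1 -1  0]
  Θ: [-1  0  1 -1  0 -1 -1  0]
Echelon form has 3 nonzero rows (pivots: X1,X2,X5)
Repeat: X1,X2,X5; free: X3,X4,X6,X7,X8
RREF:
  r0: [   1    0   -1    1    0    1    1    0]
  r1: [   0    1    1   -1    0   -1    1    1]
  r2: [   0    0    0    0    1    1    1    1]
  r3: [   0    0    0    0    0    0    0    0]
Fix exponent of X7 at 1, X3 at 0, X4 at 0, X6 at 0, X8 at 0; solve each RREF row for its pivot's exponent:
  r0: exp(X1) + (1)·1 = 0 ⇒ exp(X1) = -1
  r1: exp(X2) + (1)·1 = 0 ⇒ exp(X2) = -1
  r2: exp(X5) + (1)·1 = 0 ⇒ exp(X5) = -1
Π_4 = X1^-1 · X2^-1 · X5^-1 · X7

["-1", "-1", "0", "0", "-1", "0", "1", "0"]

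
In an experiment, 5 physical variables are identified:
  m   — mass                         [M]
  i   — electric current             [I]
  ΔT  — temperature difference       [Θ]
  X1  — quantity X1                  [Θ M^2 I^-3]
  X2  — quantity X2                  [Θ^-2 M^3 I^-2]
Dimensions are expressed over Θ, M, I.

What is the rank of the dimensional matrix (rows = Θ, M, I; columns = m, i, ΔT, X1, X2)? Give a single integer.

3

Dimensional matrix (Θ×M×I by m×i×ΔT×X1×X2):
  Θ: [ 0  0  1  1 -2]
  M: [ 1  0  0  2  3]
  I: [ 0  1  0 -3 -2]
RREF → pivots at {m,i,ΔT} ⇒ r = 3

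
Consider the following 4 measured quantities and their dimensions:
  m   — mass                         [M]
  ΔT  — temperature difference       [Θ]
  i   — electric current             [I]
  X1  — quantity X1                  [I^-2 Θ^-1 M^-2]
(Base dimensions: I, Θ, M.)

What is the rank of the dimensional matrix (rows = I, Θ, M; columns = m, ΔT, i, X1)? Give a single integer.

3

Write exponents as rows I,Θ,M / cols m,ΔT,i,X1:
  I: [ 0  0  1 -2]
  Θ: [ 0  1  0 -1]
  M: [ 1  0  0 -2]
Echelon form has 3 nonzero rows (pivots: m,ΔT,i)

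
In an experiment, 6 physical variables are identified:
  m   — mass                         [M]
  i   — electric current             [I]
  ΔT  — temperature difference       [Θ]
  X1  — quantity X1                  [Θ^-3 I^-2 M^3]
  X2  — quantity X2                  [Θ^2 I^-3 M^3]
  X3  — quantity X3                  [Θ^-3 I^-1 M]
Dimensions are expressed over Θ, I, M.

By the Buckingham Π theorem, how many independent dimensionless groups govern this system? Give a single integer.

Exponent matrix [Θ,I,M] × [m,i,ΔT,X1,X2,X3]:
  Θ: [ 0  0  1 -3  2 -3]
  I: [ 0  1  0 -2 -3 -1]
  M: [ 1  0  0  3  3  1]
Echelon form has 3 nonzero rows (pivots: m,i,ΔT)
n=6, r=3 ⇒ 3 dimensionless groups

3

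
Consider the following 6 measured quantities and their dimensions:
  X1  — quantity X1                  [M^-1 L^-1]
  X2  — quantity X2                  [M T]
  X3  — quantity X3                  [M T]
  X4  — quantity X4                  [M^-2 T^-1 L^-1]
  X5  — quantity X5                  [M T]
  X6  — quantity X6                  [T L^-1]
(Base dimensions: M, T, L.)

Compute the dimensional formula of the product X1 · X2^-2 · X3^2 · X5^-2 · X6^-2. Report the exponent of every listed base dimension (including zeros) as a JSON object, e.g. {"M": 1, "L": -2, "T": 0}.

Dimensional matrix (M×T×L by X1×X2×X3×X4×X5×X6):
  M: [-1  1  1 -2  1  0]
  T: [ 0  1  1 -1  1  1]
  L: [-1  0  0 -1  0 -1]
  [M]: (1)·-1+(-2)·1+(2)·1+(-2)·1+(-2)·0 = -3
  [T]: (1)·0+(-2)·1+(2)·1+(-2)·1+(-2)·1 = -4
  [L]: (1)·-1+(-2)·0+(2)·0+(-2)·0+(-2)·-1 = 1
⇒ M^-3 T^-4 L

{"M": -3, "T": -4, "L": 1}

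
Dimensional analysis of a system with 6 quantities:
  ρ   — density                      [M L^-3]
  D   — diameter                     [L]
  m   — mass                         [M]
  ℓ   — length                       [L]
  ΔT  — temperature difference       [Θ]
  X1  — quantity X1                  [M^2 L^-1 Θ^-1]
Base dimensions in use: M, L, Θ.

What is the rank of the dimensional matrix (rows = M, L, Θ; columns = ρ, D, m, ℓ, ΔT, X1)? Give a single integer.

Exponent matrix [M,L,Θ] × [ρ,D,m,ℓ,ΔT,X1]:
  M: [ 1  0  1  0  0  2]
  L: [-3  1  0  1  0 -1]
  Θ: [ 0  0  0  0  1 -1]
RREF → pivots at {ρ,D,ΔT} ⇒ r = 3

3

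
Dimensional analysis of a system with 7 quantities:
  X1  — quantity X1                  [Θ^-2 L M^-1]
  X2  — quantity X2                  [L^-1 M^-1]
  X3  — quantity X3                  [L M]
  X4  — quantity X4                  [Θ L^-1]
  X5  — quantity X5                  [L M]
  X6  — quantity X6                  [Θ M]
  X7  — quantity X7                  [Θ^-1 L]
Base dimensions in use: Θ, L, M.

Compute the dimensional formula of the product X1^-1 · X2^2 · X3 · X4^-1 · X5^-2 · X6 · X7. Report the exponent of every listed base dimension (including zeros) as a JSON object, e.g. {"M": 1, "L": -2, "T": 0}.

Dimensional matrix (Θ×L×M by X1×X2×X3×X4×X5×X6×X7):
  Θ: [-2  0  0  1  0  1 -1]
  L: [ 1 -1  1 -1  1  0  1]
  M: [-1 -1  1  0  1  1  0]
  [Θ]: (-1)·-2+(2)·0+(1)·0+(-1)·1+(-2)·0+(1)·1+(1)·-1 = 1
  [L]: (-1)·1+(2)·-1+(1)·1+(-1)·-1+(-2)·1+(1)·0+(1)·1 = -2
  [M]: (-1)·-1+(2)·-1+(1)·1+(-1)·0+(-2)·1+(1)·1+(1)·0 = -1
⇒ Θ L^-2 M^-1

{"Θ": 1, "L": -2, "M": -1}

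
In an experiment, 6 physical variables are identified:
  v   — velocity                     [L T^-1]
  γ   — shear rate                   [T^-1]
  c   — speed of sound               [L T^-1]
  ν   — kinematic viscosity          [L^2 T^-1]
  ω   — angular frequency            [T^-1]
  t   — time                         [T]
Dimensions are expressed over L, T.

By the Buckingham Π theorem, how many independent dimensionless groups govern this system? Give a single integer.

4

Dimensional matrix (L×T by v×γ×c×ν×ω×t):
  L: [ 1  0  1  2  0  0]
  T: [-1 -1 -1 -1 -1  1]
Echelon form has 2 nonzero rows (pivots: v,γ)
6 vars − rank 2 = 4 Π groups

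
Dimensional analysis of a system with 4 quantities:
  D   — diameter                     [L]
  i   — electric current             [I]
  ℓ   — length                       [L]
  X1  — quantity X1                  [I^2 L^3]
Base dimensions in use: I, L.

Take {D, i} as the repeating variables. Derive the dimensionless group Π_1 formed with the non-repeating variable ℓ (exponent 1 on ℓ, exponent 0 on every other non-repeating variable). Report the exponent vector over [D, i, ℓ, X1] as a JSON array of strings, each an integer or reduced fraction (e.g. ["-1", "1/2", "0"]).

["-1", "0", "1", "0"]

Dimensional matrix (I×L by D×i×ℓ×X1):
  I: [ 0  1  0  2]
  L: [ 1  0  1  3]
RREF → pivots at {D,i} ⇒ r = 2
Repeat: D,i; free: ℓ,X1
RREF:
  r0: [   1    0    1    3]
  r1: [   0    1    0    2]
Fix exponent of ℓ at 1, X1 at 0; solve each RREF row for its pivot's exponent:
  r0: exp(D) + (1)·1 = 0 ⇒ exp(D) = -1
  r1: exp(i) + (0)·1 = 0 ⇒ exp(i) = 0
Π_1 = D^-1 · ℓ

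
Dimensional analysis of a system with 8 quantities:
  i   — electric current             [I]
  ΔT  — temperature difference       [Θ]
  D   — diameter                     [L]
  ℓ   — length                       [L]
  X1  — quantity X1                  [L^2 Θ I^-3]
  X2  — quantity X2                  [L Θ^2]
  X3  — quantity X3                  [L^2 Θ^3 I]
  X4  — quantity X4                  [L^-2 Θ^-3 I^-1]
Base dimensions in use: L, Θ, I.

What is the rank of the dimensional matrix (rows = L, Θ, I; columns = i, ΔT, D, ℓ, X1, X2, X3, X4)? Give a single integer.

Exponent matrix [L,Θ,I] × [i,ΔT,D,ℓ,X1,X2,X3,X4]:
  L: [ 0  0  1  1  2  1  2 -2]
  Θ: [ 0  1  0  0  1  2  3 -3]
  I: [ 1  0  0  0 -3  0  1 -1]
Echelon form has 3 nonzero rows (pivots: i,ΔT,D)

3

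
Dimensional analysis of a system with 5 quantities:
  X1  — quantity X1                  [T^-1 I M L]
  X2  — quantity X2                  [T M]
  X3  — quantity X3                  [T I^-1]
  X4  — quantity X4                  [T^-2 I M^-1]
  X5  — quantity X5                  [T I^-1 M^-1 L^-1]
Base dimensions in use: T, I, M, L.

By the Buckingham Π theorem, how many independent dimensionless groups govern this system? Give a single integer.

Exponent matrix [T,I,M,L] × [X1,X2,X3,X4,X5]:
  T: [-1  1  1 -2  1]
  I: [ 1  0 -1  1 -1]
  M: [ 1  1  0 -1 -1]
  L: [ 1  0  0  0 -1]
RREF → pivots at {X1,X2,X3} ⇒ r = 3
5 vars − rank 3 = 2 Π groups

2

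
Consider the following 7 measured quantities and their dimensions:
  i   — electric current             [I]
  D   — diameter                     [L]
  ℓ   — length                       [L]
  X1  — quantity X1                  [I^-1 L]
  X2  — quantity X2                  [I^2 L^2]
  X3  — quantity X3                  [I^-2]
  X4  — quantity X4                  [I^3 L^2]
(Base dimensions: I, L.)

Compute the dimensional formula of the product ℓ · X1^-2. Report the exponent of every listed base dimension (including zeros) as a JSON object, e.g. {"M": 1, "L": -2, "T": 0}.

Write exponents as rows I,L / cols i,D,ℓ,X1,X2,X3,X4:
  I: [ 1  0  0 -1  2 -2  3]
  L: [ 0  1  1  1  2  0  2]
  [I]: (1)·0+(-2)·-1 = 2
  [L]: (1)·1+(-2)·1 = -1
⇒ I^2 L^-1

{"I": 2, "L": -1}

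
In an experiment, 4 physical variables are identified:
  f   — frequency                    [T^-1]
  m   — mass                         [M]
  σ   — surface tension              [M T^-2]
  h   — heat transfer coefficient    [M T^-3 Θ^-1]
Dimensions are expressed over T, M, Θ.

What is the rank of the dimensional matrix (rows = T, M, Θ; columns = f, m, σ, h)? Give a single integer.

Exponent matrix [T,M,Θ] × [f,m,σ,h]:
  T: [-1  0 -2 -3]
  M: [ 0  1  1  1]
  Θ: [ 0  0  0 -1]
Row reduction gives pivot columns f,m,h; rank = 3

3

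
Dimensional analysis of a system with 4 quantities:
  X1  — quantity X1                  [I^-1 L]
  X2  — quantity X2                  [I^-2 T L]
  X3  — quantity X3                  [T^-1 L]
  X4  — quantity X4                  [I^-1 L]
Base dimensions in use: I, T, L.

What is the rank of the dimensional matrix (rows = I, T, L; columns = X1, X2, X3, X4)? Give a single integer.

2

Dimensional matrix (I×T×L by X1×X2×X3×X4):
  I: [-1 -2  0 -1]
  T: [ 0  1 -1  0]
  L: [ 1  1  1  1]
Row reduction gives pivot columns X1,X2; rank = 2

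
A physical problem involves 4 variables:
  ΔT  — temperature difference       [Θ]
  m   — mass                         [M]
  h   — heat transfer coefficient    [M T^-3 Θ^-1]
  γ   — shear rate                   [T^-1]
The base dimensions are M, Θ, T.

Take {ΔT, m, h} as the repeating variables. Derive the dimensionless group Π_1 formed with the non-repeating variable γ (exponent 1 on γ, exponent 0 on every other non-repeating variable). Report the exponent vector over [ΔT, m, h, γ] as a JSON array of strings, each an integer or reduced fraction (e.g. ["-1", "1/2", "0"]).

Dimensional matrix (M×Θ×T by ΔT×m×h×γ):
  M: [ 0  1  1  0]
  Θ: [ 1  0 -1  0]
  T: [ 0  0 -3 -1]
Row reduction gives pivot columns ΔT,m,h; rank = 3
Pivot set = {ΔT,m,h}, free = {γ}
RREF:
  r0: [   1    0    0  1/3]
  r1: [   0    1    0 -1/3]
  r2: [   0    0    1  1/3]
Fix exponent of γ at 1; solve each RREF row for its pivot's exponent:
  r0: exp(ΔT) + (1/3)·1 = 0 ⇒ exp(ΔT) = -1/3
  r1: exp(m) + (-1/3)·1 = 0 ⇒ exp(m) = 1/3
  r2: exp(h) + (1/3)·1 = 0 ⇒ exp(h) = -1/3
Π_1 = ΔT^(-1/3) · m^(1/3) · h^(-1/3) · γ

["-1/3", "1/3", "-1/3", "1"]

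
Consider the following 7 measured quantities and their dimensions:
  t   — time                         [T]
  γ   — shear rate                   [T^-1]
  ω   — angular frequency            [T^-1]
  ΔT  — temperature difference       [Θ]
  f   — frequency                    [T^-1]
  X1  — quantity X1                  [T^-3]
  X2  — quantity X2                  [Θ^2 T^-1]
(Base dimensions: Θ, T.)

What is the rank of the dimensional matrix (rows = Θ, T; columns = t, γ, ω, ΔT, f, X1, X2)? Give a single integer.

2

Dimensional matrix (Θ×T by t×γ×ω×ΔT×f×X1×X2):
  Θ: [ 0  0  0  1  0  0  2]
  T: [ 1 -1 -1  0 -1 -3 -1]
Echelon form has 2 nonzero rows (pivots: t,ΔT)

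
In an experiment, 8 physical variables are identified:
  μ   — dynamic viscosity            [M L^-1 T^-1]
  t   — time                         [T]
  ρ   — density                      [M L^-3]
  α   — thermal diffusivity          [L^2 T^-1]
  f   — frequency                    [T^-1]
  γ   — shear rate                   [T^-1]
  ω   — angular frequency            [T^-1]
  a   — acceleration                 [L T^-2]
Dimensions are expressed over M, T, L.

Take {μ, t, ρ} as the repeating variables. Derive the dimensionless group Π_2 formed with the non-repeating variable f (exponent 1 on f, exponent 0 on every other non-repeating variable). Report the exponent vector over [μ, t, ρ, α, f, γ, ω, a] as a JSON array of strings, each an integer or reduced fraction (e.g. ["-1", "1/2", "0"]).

Write exponents as rows M,T,L / cols μ,t,ρ,α,f,γ,ω,a:
  M: [ 1  0  1  0  0  0  0  0]
  T: [-1  1  0 -1 -1 -1 -1 -2]
  L: [-1  0 -3  2  0  0  0  1]
Echelon form has 3 nonzero rows (pivots: μ,t,ρ)
Repeat: μ,t,ρ; free: α,f,γ,ω,a
RREF:
  r0: [   1    0    0    1    0    0    0  1/2]
  r1: [   0    1    0    0   -1   -1   -1 -3/2]
  r2: [   0    0    1   -1    0    0    0 -1/2]
Fix exponent of f at 1, α at 0, γ at 0, ω at 0, a at 0; solve each RREF row for its pivot's exponent:
  r0: exp(μ) + (0)·1 = 0 ⇒ exp(μ) = 0
  r1: exp(t) + (-1)·1 = 0 ⇒ exp(t) = 1
  r2: exp(ρ) + (0)·1 = 0 ⇒ exp(ρ) = 0
Π_2 = t · f

["0", "1", "0", "0", "1", "0", "0", "0"]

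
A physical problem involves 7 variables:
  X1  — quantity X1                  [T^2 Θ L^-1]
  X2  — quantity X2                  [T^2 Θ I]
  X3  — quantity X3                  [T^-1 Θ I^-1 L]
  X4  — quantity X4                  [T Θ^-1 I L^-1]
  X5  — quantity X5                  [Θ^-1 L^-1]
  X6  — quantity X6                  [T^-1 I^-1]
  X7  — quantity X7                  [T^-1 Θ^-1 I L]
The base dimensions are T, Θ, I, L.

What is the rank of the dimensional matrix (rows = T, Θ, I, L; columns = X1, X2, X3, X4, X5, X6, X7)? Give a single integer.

3

Exponent matrix [T,Θ,I,L] × [X1,X2,X3,X4,X5,X6,X7]:
  T: [ 2  2 -1  1  0 -1 -1]
  Θ: [ 1  1  1 -1 -1  0 -1]
  I: [ 0  1 -1  1  0 -1  1]
  L: [-1  0  1 -1 -1  0  1]
RREF → pivots at {X1,X2,X3} ⇒ r = 3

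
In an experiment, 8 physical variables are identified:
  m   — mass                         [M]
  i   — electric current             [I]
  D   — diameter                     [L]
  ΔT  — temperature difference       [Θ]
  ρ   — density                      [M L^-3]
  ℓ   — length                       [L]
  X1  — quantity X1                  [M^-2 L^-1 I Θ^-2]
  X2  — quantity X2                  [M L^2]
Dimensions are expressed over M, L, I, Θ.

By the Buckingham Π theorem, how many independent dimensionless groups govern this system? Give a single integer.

Exponent matrix [M,L,I,Θ] × [m,i,D,ΔT,ρ,ℓ,X1,X2]:
  M: [ 1  0  0  0  1  0 -2  1]
  L: [ 0  0  1  0 -3  1 -1  2]
  I: [ 0  1  0  0  0  0  1  0]
  Θ: [ 0  0  0  1  0  0 -2  0]
Echelon form has 4 nonzero rows (pivots: m,i,D,ΔT)
Π count = n − r = 8 − 4 = 4

4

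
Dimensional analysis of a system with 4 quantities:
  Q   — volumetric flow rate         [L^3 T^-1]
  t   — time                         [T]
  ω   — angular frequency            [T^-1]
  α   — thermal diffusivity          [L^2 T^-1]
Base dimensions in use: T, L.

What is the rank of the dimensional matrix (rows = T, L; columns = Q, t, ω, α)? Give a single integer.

2

Dimensional matrix (T×L by Q×t×ω×α):
  T: [-1  1 -1 -1]
  L: [ 3  0  0  2]
RREF → pivots at {Q,t} ⇒ r = 2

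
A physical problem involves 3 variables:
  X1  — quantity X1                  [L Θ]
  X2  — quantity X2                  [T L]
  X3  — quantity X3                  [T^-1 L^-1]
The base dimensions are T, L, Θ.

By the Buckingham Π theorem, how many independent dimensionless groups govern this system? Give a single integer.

Write exponents as rows T,L,Θ / cols X1,X2,X3:
  T: [ 0  1 -1]
  L: [ 1  1 -1]
  Θ: [ 1  0  0]
RREF → pivots at {X1,X2} ⇒ r = 2
3 vars − rank 2 = 1 Π group

1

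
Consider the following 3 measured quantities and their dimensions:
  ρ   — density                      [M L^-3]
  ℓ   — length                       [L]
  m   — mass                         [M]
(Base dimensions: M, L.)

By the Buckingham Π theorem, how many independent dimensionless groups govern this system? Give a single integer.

1

Dimensional matrix (M×L by ρ×ℓ×m):
  M: [ 1  0  1]
  L: [-3  1  0]
Row reduction gives pivot columns ρ,ℓ; rank = 2
3 vars − rank 2 = 1 Π group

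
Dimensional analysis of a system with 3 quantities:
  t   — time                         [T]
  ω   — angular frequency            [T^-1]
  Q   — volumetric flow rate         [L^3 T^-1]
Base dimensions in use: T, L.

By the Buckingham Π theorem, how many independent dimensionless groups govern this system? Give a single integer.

Exponent matrix [T,L] × [t,ω,Q]:
  T: [ 1 -1 -1]
  L: [ 0  0  3]
RREF → pivots at {t,Q} ⇒ r = 2
Π count = n − r = 3 − 2 = 1

1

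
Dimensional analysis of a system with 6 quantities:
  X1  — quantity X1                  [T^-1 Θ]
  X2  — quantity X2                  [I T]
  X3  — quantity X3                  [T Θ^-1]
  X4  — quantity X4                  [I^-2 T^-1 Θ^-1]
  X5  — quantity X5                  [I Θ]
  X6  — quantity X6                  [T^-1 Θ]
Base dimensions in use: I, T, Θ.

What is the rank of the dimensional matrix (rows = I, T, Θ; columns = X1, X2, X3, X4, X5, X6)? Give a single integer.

2

Exponent matrix [I,T,Θ] × [X1,X2,X3,X4,X5,X6]:
  I: [ 0  1  0 -2  1  0]
  T: [-1  1  1 -1  0 -1]
  Θ: [ 1  0 -1 -1  1  1]
RREF → pivots at {X1,X2} ⇒ r = 2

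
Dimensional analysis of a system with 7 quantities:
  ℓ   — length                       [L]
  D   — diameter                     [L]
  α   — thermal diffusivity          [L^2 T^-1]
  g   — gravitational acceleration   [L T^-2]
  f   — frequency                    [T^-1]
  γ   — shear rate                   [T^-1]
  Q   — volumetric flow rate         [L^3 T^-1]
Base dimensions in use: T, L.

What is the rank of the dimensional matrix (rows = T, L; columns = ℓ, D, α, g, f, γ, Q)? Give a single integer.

2

Dimensional matrix (T×L by ℓ×D×α×g×f×γ×Q):
  T: [ 0  0 -1 -2 -1 -1 -1]
  L: [ 1  1  2  1  0  0  3]
Echelon form has 2 nonzero rows (pivots: ℓ,α)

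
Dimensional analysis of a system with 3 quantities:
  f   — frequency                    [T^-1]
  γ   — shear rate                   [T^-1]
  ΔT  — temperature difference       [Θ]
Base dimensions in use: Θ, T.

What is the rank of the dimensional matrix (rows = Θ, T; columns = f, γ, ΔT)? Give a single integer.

Dimensional matrix (Θ×T by f×γ×ΔT):
  Θ: [ 0  0  1]
  T: [-1 -1  0]
Echelon form has 2 nonzero rows (pivots: f,ΔT)

2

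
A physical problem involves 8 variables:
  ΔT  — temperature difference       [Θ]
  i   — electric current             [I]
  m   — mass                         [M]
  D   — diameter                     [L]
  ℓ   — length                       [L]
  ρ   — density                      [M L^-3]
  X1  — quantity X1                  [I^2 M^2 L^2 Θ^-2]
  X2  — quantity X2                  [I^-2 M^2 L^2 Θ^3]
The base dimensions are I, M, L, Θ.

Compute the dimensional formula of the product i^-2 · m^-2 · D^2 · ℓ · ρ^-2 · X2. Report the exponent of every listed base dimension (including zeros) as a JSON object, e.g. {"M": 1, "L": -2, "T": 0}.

{"I": -4, "M": -2, "L": 11, "Θ": 3}

Dimensional matrix (I×M×L×Θ by ΔT×i×m×D×ℓ×ρ×X1×X2):
  I: [ 0  1  0  0  0  0  2 -2]
  M: [ 0  0  1  0  0  1  2  2]
  L: [ 0  0  0  1  1 -3  2  2]
  Θ: [ 1  0  0  0  0  0 -2  3]
  [I]: (-2)·1+(-2)·0+(2)·0+(1)·0+(-2)·0+(1)·-2 = -4
  [M]: (-2)·0+(-2)·1+(2)·0+(1)·0+(-2)·1+(1)·2 = -2
  [L]: (-2)·0+(-2)·0+(2)·1+(1)·1+(-2)·-3+(1)·2 = 11
  [Θ]: (-2)·0+(-2)·0+(2)·0+(1)·0+(-2)·0+(1)·3 = 3
⇒ I^-4 M^-2 L^11 Θ^3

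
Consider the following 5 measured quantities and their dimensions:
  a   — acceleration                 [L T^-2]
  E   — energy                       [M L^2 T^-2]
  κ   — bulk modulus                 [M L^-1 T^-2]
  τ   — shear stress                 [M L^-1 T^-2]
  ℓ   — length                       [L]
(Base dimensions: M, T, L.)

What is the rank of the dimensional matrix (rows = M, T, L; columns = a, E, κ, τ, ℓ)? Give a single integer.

3

Exponent matrix [M,T,L] × [a,E,κ,τ,ℓ]:
  M: [ 0  1  1  1  0]
  T: [-2 -2 -2 -2  0]
  L: [ 1  2 -1 -1  1]
Row reduction gives pivot columns a,E,κ; rank = 3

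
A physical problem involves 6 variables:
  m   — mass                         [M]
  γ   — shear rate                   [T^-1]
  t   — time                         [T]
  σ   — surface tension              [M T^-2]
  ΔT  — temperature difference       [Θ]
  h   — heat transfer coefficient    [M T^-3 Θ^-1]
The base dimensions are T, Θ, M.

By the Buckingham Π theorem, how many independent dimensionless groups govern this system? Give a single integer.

Write exponents as rows T,Θ,M / cols m,γ,t,σ,ΔT,h:
  T: [ 0 -1  1 -2  0 -3]
  Θ: [ 0  0  0  0  1 -1]
  M: [ 1  0  0  1  0  1]
RREF → pivots at {m,γ,ΔT} ⇒ r = 3
6 vars − rank 3 = 3 Π groups

3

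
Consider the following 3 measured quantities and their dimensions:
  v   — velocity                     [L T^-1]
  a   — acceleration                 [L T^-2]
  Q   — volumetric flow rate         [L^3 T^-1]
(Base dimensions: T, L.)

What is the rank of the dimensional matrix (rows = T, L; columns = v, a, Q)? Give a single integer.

Dimensional matrix (T×L by v×a×Q):
  T: [-1 -2 -1]
  L: [ 1  1  3]
Row reduction gives pivot columns v,a; rank = 2

2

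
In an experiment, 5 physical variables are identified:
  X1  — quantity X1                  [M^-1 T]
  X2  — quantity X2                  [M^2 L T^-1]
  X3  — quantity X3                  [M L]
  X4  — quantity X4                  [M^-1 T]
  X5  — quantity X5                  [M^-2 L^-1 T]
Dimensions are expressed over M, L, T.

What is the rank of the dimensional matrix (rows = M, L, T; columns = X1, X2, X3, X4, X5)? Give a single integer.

Dimensional matrix (M×L×T by X1×X2×X3×X4×X5):
  M: [-1  2  1 -1 -2]
  L: [ 0  1  1  0 -1]
  T: [ 1 -1  0  1  1]
Row reduction gives pivot columns X1,X2; rank = 2

2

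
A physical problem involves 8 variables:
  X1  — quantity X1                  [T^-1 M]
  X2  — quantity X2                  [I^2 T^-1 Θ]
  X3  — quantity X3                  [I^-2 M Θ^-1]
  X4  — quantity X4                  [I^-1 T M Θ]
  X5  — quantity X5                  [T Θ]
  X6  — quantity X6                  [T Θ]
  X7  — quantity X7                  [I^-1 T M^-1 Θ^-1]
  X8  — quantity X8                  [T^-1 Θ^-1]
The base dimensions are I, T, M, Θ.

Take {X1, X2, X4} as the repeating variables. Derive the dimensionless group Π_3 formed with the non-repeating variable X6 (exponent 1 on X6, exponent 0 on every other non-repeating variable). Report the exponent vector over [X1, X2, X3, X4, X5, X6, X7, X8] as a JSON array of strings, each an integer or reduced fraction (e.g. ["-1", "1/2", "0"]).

Dimensional matrix (I×T×M×Θ by X1×X2×X3×X4×X5×X6×X7×X8):
  I: [ 0  2 -2 -1  0  0 -1  0]
  T: [-1 -1  0  1  1  1  1 -1]
  M: [ 1  0  1  1  0  0 -1  0]
  Θ: [ 0  1 -1  1  1  1 -1 -1]
Row reduction gives pivot columns X1,X2,X4; rank = 3
Repeat: X1,X2,X4; free: X3,X5,X6,X7,X8
RREF:
  r0: [   1    0    1    0 -2/3 -2/3 -2/3  2/3]
  r1: [   0    1   -1    0  1/3  1/3 -2/3 -1/3]
  r2: [   0    0    0    1  2/3  2/3 -1/3 -2/3]
  r3: [   0    0    0    0    0    0    0    0]
Fix exponent of X6 at 1, X3 at 0, X5 at 0, X7 at 0, X8 at 0; solve each RREF row for its pivot's exponent:
  r0: exp(X1) + (-2/3)·1 = 0 ⇒ exp(X1) = 2/3
  r1: exp(X2) + (1/3)·1 = 0 ⇒ exp(X2) = -1/3
  r2: exp(X4) + (2/3)·1 = 0 ⇒ exp(X4) = -2/3
Π_3 = X1^(2/3) · X2^(-1/3) · X4^(-2/3) · X6

["2/3", "-1/3", "0", "-2/3", "0", "1", "0", "0"]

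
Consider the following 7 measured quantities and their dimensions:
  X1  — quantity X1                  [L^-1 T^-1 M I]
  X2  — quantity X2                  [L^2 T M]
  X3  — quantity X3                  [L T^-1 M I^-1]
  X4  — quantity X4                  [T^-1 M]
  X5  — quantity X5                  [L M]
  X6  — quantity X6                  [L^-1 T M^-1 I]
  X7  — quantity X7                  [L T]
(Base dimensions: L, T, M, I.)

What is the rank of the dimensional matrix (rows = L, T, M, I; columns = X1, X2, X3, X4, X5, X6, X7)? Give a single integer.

3

Dimensional matrix (L×T×M×I by X1×X2×X3×X4×X5×X6×X7):
  L: [-1  2  1  0  1 -1  1]
  T: [-1  1 -1 -1  0  1  1]
  M: [ 1  1  1  1  1 -1  0]
  I: [ 1  0 -1  0  0  1  0]
Echelon form has 3 nonzero rows (pivots: X1,X2,X3)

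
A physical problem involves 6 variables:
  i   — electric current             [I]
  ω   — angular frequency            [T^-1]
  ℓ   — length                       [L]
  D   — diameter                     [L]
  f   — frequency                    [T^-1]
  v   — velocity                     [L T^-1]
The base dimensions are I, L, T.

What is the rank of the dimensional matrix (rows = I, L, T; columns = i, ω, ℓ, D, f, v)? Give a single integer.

3

Exponent matrix [I,L,T] × [i,ω,ℓ,D,f,v]:
  I: [ 1  0  0  0  0  0]
  L: [ 0  0  1  1  0  1]
  T: [ 0 -1  0  0 -1 -1]
RREF → pivots at {i,ω,ℓ} ⇒ r = 3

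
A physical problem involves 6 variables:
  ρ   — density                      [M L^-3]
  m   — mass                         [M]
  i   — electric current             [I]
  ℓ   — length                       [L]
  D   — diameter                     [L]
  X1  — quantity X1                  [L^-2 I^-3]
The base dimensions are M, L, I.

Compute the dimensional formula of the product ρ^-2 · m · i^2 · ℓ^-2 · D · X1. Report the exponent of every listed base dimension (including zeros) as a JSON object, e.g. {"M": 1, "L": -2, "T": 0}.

{"M": -1, "L": 3, "I": -1}

Dimensional matrix (M×L×I by ρ×m×i×ℓ×D×X1):
  M: [ 1  1  0  0  0  0]
  L: [-3  0  0  1  1 -2]
  I: [ 0  0  1  0  0 -3]
  [M]: (-2)·1+(1)·1+(2)·0+(-2)·0+(1)·0+(1)·0 = -1
  [L]: (-2)·-3+(1)·0+(2)·0+(-2)·1+(1)·1+(1)·-2 = 3
  [I]: (-2)·0+(1)·0+(2)·1+(-2)·0+(1)·0+(1)·-3 = -1
⇒ M^-1 L^3 I^-1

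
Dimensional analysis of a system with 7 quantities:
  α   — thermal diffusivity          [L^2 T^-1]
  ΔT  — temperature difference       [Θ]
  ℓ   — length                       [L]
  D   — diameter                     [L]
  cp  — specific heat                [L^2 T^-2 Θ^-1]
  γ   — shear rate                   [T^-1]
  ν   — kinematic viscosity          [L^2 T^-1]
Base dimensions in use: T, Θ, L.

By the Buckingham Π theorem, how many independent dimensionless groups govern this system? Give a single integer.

4

Exponent matrix [T,Θ,L] × [α,ΔT,ℓ,D,cp,γ,ν]:
  T: [-1  0  0  0 -2 -1 -1]
  Θ: [ 0  1  0  0 -1  0  0]
  L: [ 2  0  1  1  2  0  2]
Row reduction gives pivot columns α,ΔT,ℓ; rank = 3
Π count = n − r = 7 − 3 = 4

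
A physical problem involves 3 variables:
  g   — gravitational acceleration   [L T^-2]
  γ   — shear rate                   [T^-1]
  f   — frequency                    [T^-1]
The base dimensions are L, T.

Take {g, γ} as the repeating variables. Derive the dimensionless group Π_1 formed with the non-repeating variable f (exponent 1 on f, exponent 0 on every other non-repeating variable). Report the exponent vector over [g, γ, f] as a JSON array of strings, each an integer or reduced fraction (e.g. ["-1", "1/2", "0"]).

Write exponents as rows L,T / cols g,γ,f:
  L: [ 1  0  0]
  T: [-2 -1 -1]
Echelon form has 2 nonzero rows (pivots: g,γ)
Pivot set = {g,γ}, free = {f}
RREF:
  r0: [   1    0    0]
  r1: [   0    1    1]
Fix exponent of f at 1; solve each RREF row for its pivot's exponent:
  r0: exp(g) + (0)·1 = 0 ⇒ exp(g) = 0
  r1: exp(γ) + (1)·1 = 0 ⇒ exp(γ) = -1
Π_1 = γ^-1 · f

["0", "-1", "1"]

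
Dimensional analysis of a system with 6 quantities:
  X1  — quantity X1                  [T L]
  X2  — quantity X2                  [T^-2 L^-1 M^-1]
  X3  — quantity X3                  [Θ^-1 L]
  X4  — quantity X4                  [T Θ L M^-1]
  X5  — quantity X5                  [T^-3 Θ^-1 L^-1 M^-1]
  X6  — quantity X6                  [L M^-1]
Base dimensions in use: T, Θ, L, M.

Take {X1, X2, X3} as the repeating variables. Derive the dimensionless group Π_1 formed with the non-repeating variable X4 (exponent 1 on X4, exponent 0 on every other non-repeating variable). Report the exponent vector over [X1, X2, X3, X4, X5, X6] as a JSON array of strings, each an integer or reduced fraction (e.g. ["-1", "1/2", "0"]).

Exponent matrix [T,Θ,L,M] × [X1,X2,X3,X4,X5,X6]:
  T: [ 1 -2  0  1 -3  0]
  Θ: [ 0  0 -1  1 -1  0]
  L: [ 1 -1  1  1 -1  1]
  M: [ 0 -1  0 -1 -1 -1]
Row reduction gives pivot columns X1,X2,X3; rank = 3
Repeat: X1,X2,X3; free: X4,X5,X6
RREF:
  r0: [   1    0    0    3   -1    2]
  r1: [   0    1    0    1    1    1]
  r2: [   0    0    1   -1    1    0]
  r3: [   0    0    0    0    0    0]
Fix exponent of X4 at 1, X5 at 0, X6 at 0; solve each RREF row for its pivot's exponent:
  r0: exp(X1) + (3)·1 = 0 ⇒ exp(X1) = -3
  r1: exp(X2) + (1)·1 = 0 ⇒ exp(X2) = -1
  r2: exp(X3) + (-1)·1 = 0 ⇒ exp(X3) = 1
Π_1 = X1^-3 · X2^-1 · X3 · X4

["-3", "-1", "1", "1", "0", "0"]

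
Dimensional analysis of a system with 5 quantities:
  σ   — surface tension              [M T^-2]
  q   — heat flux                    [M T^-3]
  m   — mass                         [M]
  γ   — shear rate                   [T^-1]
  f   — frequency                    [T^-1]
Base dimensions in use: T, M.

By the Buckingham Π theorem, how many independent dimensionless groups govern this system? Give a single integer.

Dimensional matrix (T×M by σ×q×m×γ×f):
  T: [-2 -3  0 -1 -1]
  M: [ 1  1  1  0  0]
Row reduction gives pivot columns σ,q; rank = 2
5 vars − rank 2 = 3 Π groups

3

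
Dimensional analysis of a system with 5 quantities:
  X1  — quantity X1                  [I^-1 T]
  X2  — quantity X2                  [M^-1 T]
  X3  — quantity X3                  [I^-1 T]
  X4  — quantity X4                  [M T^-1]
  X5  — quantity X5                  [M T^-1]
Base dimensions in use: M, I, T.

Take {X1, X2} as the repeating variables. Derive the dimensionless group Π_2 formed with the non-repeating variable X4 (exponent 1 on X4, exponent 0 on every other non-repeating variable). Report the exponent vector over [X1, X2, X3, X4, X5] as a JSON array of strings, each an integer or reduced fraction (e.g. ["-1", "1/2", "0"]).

["0", "1", "0", "1", "0"]

Write exponents as rows M,I,T / cols X1,X2,X3,X4,X5:
  M: [ 0 -1  0  1  1]
  I: [-1  0 -1  0  0]
  T: [ 1  1  1 -1 -1]
RREF → pivots at {X1,X2} ⇒ r = 2
Repeat: X1,X2; free: X3,X4,X5
RREF:
  r0: [   1    0    1    0    0]
  r1: [   0    1    0   -1   -1]
  r2: [   0    0    0    0    0]
Fix exponent of X4 at 1, X3 at 0, X5 at 0; solve each RREF row for its pivot's exponent:
  r0: exp(X1) + (0)·1 = 0 ⇒ exp(X1) = 0
  r1: exp(X2) + (-1)·1 = 0 ⇒ exp(X2) = 1
Π_2 = X2 · X4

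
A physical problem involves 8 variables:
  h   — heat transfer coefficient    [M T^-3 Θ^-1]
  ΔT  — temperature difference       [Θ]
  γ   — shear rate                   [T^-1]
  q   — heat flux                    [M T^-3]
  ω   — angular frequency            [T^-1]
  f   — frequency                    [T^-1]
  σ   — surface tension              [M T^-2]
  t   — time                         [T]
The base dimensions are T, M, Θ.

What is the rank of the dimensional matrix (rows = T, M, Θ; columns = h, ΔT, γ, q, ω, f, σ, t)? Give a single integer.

3

Dimensional matrix (T×M×Θ by h×ΔT×γ×q×ω×f×σ×t):
  T: [-3  0 -1 -3 -1 -1 -2  1]
  M: [ 1  0  0  1  0  0  1  0]
  Θ: [-1  1  0  0  0  0  0  0]
RREF → pivots at {h,ΔT,γ} ⇒ r = 3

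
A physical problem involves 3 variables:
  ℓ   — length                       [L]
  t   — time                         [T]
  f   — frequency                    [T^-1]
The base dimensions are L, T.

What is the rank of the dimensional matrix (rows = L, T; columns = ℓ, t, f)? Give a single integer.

2

Exponent matrix [L,T] × [ℓ,t,f]:
  L: [ 1  0  0]
  T: [ 0  1 -1]
RREF → pivots at {ℓ,t} ⇒ r = 2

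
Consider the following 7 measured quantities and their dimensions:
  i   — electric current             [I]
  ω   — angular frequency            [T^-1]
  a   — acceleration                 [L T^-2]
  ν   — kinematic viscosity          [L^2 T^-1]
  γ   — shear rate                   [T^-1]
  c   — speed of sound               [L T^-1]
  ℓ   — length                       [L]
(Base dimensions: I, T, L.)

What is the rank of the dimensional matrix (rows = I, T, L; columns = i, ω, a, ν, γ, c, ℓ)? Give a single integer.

Exponent matrix [I,T,L] × [i,ω,a,ν,γ,c,ℓ]:
  I: [ 1  0  0  0  0  0  0]
  T: [ 0 -1 -2 -1 -1 -1  0]
  L: [ 0  0  1  2  0  1  1]
RREF → pivots at {i,ω,a} ⇒ r = 3

3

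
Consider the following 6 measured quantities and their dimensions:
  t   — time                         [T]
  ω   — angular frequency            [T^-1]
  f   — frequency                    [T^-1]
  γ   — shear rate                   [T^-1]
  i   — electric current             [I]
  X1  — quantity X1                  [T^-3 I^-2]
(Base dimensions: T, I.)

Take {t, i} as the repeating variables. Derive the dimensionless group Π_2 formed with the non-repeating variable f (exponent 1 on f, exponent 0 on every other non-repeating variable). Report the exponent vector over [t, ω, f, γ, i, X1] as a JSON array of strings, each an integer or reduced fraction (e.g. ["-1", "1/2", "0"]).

Write exponents as rows T,I / cols t,ω,f,γ,i,X1:
  T: [ 1 -1 -1 -1  0 -3]
  I: [ 0  0  0  0  1 -2]
Echelon form has 2 nonzero rows (pivots: t,i)
Pivot set = {t,i}, free = {ω,f,γ,X1}
RREF:
  r0: [   1   -1   -1   -1    0   -3]
  r1: [   0    0    0    0    1   -2]
Fix exponent of f at 1, ω at 0, γ at 0, X1 at 0; solve each RREF row for its pivot's exponent:
  r0: exp(t) + (-1)·1 = 0 ⇒ exp(t) = 1
  r1: exp(i) + (0)·1 = 0 ⇒ exp(i) = 0
Π_2 = t · f

["1", "0", "1", "0", "0", "0"]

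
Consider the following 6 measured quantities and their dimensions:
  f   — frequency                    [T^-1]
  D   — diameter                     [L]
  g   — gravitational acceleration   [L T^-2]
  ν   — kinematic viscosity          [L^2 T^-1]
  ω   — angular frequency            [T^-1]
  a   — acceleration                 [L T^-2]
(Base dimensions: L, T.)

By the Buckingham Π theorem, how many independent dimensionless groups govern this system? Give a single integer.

4

Dimensional matrix (L×T by f×D×g×ν×ω×a):
  L: [ 0  1  1  2  0  1]
  T: [-1  0 -2 -1 -1 -2]
RREF → pivots at {f,D} ⇒ r = 2
n=6, r=2 ⇒ 4 dimensionless groups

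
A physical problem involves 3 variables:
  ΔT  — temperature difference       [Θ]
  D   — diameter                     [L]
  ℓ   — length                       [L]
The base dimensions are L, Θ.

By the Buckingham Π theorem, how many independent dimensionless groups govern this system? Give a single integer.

Exponent matrix [L,Θ] × [ΔT,D,ℓ]:
  L: [ 0  1  1]
  Θ: [ 1  0  0]
Row reduction gives pivot columns ΔT,D; rank = 2
n=3, r=2 ⇒ 1 dimensionless group

1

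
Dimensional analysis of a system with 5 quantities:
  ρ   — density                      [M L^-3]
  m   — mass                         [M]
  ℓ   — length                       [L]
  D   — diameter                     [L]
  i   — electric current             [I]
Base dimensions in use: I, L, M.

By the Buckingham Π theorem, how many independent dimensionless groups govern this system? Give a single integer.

2

Exponent matrix [I,L,M] × [ρ,m,ℓ,D,i]:
  I: [ 0  0  0  0  1]
  L: [-3  0  1  1  0]
  M: [ 1  1  0  0  0]
RREF → pivots at {ρ,m,i} ⇒ r = 3
5 vars − rank 3 = 2 Π groups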